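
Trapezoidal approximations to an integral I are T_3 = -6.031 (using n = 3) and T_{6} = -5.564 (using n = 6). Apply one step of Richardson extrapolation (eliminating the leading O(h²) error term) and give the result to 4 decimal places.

R = (4·T_{6} − T_3) / 3 = (4·(-5.564) − (-6.031))/3 = (-16.225)/3 = -5.4083.

-5.4083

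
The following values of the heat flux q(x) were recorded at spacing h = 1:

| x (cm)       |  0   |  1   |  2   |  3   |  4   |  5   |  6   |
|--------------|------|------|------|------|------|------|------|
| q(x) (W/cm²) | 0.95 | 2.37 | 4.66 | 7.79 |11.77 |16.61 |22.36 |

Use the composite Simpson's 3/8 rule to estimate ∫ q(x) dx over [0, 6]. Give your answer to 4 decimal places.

h = 1, n = 6.
(3h/8)·[y₀ + 3y₁ + 3y₂ + 2y₃ + 3y₄ + 3y₅ + y₆] = 0.375·(145.12) = 54.4200.

54.4200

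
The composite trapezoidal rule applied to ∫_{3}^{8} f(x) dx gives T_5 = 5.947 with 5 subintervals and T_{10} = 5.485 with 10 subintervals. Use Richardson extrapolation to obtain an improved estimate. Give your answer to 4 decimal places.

5.3310

R = (4·T_{10} − T_5) / 3 = (4·5.485 − 5.947)/3 = (15.993)/3 = 5.3310.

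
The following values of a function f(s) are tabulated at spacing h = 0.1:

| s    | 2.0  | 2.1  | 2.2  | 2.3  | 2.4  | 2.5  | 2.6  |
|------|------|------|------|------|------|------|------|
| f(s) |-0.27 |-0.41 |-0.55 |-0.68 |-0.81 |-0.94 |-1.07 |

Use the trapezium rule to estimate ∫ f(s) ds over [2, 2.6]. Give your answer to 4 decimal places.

h = 0.1, n = 6.
(h/2)·[y₀ + 2y₁ + 2y₂ + 2y₃ + 2y₄ + 2y₅ + y₆] = 0.05·(-8.12) = -0.4060.

-0.4060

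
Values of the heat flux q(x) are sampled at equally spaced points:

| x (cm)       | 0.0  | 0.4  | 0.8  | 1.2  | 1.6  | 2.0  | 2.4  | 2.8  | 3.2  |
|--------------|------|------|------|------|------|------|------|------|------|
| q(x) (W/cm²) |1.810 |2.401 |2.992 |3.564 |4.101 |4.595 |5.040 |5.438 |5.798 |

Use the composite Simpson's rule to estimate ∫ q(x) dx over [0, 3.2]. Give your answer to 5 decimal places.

12.78213

h = 0.4, n = 8.
(h/3)·[y₀ + 4y₁ + 2y₂ + 4y₃ + 2y₄ + 4y₅ + 2y₆ + 4y₇ + y₈] = 0.133333·(95.866) = 12.78213.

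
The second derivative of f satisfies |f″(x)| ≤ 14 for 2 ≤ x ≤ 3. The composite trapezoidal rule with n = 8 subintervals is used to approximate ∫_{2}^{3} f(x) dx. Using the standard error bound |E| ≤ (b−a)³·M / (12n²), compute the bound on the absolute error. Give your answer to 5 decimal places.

0.01823

|E| ≤ (1)³·14 / (12·8²) = 14/768 = 0.01823.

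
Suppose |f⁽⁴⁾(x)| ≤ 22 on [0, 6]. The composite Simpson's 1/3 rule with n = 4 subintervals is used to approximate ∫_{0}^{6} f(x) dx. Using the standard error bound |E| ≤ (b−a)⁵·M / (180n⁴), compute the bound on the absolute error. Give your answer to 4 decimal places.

3.7125

|E| ≤ (6)⁵·22 / (180·4⁴) = 171072/46080 = 3.7125.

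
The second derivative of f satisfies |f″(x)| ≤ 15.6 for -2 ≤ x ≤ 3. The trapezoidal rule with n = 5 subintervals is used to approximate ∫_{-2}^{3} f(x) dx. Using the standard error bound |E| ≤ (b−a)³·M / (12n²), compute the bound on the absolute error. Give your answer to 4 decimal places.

|E| ≤ (5)³·15.6 / (12·5²) = 1950/300 = 6.5000.

6.5000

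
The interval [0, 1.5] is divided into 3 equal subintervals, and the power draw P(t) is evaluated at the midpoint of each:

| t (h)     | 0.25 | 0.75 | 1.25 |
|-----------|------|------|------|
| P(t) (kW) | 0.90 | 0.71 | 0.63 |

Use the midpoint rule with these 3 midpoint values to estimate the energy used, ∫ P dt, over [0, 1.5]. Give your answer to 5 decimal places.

1.12000

h = 0.5, n = 3.
h·[y(m₁) + y(m₂) + y(m₃)] = 0.5·(2.24) = 1.12000.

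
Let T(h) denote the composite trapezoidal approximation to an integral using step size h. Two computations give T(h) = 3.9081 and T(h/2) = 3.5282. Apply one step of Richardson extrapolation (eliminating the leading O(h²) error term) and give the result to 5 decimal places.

3.40157

R = (4·T(h/2) − T(h)) / 3 = (4·3.5282 − 3.9081)/3 = (10.2047)/3 = 3.40157.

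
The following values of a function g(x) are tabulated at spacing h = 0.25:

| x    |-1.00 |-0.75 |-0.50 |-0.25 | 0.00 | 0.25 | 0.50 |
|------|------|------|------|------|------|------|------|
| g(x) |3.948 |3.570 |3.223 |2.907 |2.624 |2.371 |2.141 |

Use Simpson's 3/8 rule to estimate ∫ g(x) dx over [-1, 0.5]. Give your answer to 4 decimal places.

4.4313

h = 0.25, n = 6.
(3h/8)·[y₀ + 3y₁ + 3y₂ + 2y₃ + 3y₄ + 3y₅ + y₆] = 0.09375·(47.267) = 4.4313.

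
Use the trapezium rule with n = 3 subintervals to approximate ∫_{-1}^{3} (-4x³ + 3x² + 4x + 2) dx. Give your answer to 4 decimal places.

h = (3 − (-1))/3 = 1.333333.
Nodes x₀,…,x₃ = -1, 0.333333, 1.666667, 3.
f(x) = -4x³ + 3x² + 4x + 2: f₀=5, f₁=3.518519, f₂=-1.518519, f₃=-67.
(h/2)·[f₀ + 2f₁ + 2f₂ + f₃] = 0.666667·(-58) = -38.6667.

-38.6667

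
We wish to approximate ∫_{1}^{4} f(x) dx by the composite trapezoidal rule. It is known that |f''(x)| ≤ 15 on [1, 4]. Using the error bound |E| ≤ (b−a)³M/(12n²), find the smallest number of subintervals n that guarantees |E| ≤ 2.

5

Need 405/(12n²) ≤ 2.
n² ≥ 405/(12·2) = 16.875 ⇒ n ≥ 4.1079, so the smallest n is 5.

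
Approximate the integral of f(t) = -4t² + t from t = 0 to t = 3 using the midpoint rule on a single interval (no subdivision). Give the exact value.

-22.5

M = (b−a)·f(1.5) = 3·(-7.5) = -22.5.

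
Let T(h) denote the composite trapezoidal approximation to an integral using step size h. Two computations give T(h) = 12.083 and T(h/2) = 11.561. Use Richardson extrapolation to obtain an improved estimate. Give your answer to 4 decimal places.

11.3870

R = (4·T(h/2) − T(h)) / 3 = (4·11.561 − 12.083)/3 = (34.161)/3 = 11.3870.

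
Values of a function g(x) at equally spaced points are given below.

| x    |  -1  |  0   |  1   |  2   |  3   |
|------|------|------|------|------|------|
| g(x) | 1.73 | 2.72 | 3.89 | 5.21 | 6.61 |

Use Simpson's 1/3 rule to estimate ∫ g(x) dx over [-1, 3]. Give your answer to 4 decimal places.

15.9467

h = 1, n = 4.
(h/3)·[y₀ + 4y₁ + 2y₂ + 4y₃ + y₄] = 0.333333·(47.84) = 15.9467.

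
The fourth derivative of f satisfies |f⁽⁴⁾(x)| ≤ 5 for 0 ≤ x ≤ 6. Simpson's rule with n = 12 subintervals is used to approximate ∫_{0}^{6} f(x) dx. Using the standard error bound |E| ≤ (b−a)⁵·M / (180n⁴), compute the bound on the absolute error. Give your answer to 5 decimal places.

0.01042

|E| ≤ (6)⁵·5 / (180·12⁴) = 38880/3732480 = 0.01042.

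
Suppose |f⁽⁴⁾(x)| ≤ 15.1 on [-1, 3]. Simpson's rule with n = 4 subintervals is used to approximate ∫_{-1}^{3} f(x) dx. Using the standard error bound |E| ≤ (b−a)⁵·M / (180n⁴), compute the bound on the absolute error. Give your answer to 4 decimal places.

0.3356

|E| ≤ (4)⁵·15.1 / (180·4⁴) = 15462.4/46080 = 0.3356.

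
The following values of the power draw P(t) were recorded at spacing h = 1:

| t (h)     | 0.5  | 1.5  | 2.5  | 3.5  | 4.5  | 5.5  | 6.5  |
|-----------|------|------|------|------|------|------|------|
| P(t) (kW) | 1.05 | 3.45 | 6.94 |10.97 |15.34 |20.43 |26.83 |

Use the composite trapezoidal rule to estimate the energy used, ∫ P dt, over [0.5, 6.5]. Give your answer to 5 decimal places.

71.07000

h = 1, n = 6.
(h/2)·[y₀ + 2y₁ + 2y₂ + 2y₃ + 2y₄ + 2y₅ + y₆] = 0.5·(142.14) = 71.07000.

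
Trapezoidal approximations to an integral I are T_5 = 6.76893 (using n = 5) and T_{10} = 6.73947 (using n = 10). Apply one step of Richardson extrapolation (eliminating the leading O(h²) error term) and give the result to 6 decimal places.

6.729650

R = (4·T_{10} − T_5) / 3 = (4·6.73947 − 6.76893)/3 = (20.18895)/3 = 6.729650.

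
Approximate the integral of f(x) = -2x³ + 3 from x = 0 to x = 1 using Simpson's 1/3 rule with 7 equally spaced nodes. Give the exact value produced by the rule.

h = (1 − 0)/6 = 0.166667.
Nodes x₀,…,x₆ = 0, 0.166667, 0.333333, 0.5, 0.666667, 0.833333, 1.
f(x) = -2x³ + 3: f₀=3, f₁=2.990741, f₂=2.925926, f₃=2.75, f₄=2.407407, f₅=1.842593, f₆=1.
(h/3)·[f₀ + 4f₁ + 2f₂ + 4f₃ + 2f₄ + 4f₅ + f₆] = 0.055556·(45) = 2.5.

2.5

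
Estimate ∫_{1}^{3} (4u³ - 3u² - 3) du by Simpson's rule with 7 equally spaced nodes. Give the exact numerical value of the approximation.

48

h = (3 − 1)/6 = 0.333333.
Nodes u₀,…,u₆ = 1, 1.333333, 1.666667, 2, 2.333333, 2.666667, 3.
f(u) = 4u³ - 3u² - 3: f₀=-2, f₁=1.148148, f₂=7.185185, f₃=17, f₄=31.481481, f₅=51.518519, f₆=78.
(h/3)·[f₀ + 4f₁ + 2f₂ + 4f₃ + 2f₄ + 4f₅ + f₆] = 0.111111·(432) = 48.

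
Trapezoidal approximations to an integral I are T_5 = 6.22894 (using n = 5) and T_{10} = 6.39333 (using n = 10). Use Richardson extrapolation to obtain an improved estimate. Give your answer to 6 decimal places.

6.448127

R = (4·T_{10} − T_5) / 3 = (4·6.39333 − 6.22894)/3 = (19.34438)/3 = 6.448127.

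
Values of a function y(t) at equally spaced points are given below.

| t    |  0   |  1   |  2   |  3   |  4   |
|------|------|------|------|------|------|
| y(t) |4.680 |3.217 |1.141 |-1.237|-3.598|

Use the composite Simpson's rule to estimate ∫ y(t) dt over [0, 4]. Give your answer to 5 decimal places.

h = 1, n = 4.
(h/3)·[y₀ + 4y₁ + 2y₂ + 4y₃ + y₄] = 0.333333·(11.284) = 3.76133.

3.76133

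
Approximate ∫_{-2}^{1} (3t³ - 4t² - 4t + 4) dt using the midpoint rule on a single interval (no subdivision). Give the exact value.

13.875

M = (b−a)·f(-0.5) = 3·(4.625) = 13.875.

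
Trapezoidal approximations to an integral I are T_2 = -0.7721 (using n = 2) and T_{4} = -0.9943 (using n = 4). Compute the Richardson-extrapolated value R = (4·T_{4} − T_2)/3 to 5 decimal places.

R = (4·T_{4} − T_2) / 3 = (4·(-0.9943) − (-0.7721))/3 = (-3.2051)/3 = -1.06837.

-1.06837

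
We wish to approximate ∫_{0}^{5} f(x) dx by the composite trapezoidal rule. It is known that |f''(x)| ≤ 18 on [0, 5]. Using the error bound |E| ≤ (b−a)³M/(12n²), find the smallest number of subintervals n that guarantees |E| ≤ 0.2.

Need 2250/(12n²) ≤ 0.2.
n² ≥ 2250/(12·0.2) = 937.5 ⇒ n ≥ 30.6186, so the smallest n is 31.

31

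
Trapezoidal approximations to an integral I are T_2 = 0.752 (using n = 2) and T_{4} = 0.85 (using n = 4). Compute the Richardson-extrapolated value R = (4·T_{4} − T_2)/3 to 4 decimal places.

0.8827

R = (4·T_{4} − T_2) / 3 = (4·0.85 − 0.752)/3 = (2.648)/3 = 0.8827.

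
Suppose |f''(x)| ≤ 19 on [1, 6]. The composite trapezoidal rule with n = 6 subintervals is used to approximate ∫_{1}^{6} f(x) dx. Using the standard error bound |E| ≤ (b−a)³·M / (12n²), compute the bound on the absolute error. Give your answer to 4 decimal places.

5.4977

|E| ≤ (5)³·19 / (12·6²) = 2375/432 = 5.4977.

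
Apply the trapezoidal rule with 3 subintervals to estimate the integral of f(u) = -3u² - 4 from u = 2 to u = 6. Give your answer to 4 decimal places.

h = (6 − 2)/3 = 1.333333.
Nodes u₀,…,u₃ = 2, 3.333333, 4.666667, 6.
f(u) = -3u² - 4: f₀=-16, f₁=-37.333333, f₂=-69.333333, f₃=-112.
(h/2)·[f₀ + 2f₁ + 2f₂ + f₃] = 0.666667·(-341.333333) = -227.5556.

-227.5556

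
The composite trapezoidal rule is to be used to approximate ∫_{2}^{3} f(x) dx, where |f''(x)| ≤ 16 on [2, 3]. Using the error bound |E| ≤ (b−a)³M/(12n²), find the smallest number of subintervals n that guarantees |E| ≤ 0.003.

Need 16/(12n²) ≤ 0.003.
n² ≥ 16/(12·0.003) = 444.444 ⇒ n ≥ 21.0819, so the smallest n is 22.

22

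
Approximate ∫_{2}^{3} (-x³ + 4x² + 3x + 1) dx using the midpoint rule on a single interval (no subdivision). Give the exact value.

M = (b−a)·f(2.5) = 1·(17.875) = 17.875.

17.875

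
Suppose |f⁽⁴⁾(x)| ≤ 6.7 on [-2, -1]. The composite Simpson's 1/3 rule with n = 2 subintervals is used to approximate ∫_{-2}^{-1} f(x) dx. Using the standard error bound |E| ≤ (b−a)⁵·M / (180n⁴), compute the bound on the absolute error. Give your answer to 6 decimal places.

|E| ≤ (1)⁵·6.7 / (180·2⁴) = 6.7/2880 = 0.002326.

0.002326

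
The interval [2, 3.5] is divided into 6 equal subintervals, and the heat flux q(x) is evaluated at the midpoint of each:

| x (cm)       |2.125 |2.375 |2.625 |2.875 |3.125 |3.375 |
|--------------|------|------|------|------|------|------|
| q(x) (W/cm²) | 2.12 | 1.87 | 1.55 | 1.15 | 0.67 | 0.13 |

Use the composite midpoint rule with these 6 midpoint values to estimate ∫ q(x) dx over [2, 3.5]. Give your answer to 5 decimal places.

h = 0.25, n = 6.
h·[y(m₁) + y(m₂) + y(m₃) + y(m₄) + y(m₅) + y(m₆)] = 0.25·(7.49) = 1.87250.

1.87250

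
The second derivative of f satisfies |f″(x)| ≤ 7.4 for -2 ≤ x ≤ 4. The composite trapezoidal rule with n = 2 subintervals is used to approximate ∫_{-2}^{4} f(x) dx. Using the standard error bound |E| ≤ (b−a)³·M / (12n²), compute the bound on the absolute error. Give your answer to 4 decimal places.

|E| ≤ (6)³·7.4 / (12·2²) = 1598.4/48 = 33.3000.

33.3000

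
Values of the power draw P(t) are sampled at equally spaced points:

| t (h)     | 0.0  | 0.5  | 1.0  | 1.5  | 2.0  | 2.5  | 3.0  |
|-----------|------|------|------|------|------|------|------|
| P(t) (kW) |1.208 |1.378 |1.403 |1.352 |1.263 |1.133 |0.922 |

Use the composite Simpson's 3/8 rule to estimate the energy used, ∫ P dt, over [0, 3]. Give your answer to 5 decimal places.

3.81844

h = 0.5, n = 6.
(3h/8)·[y₀ + 3y₁ + 3y₂ + 2y₃ + 3y₄ + 3y₅ + y₆] = 0.1875·(20.365) = 3.81844.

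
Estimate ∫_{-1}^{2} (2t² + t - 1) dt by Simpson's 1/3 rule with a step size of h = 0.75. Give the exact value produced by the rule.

4.5

h = (2 − (-1))/4 = 0.75.
Nodes t₀,…,t₄ = -1, -0.25, 0.5, 1.25, 2.
f(t) = 2t² + t - 1: f₀=0, f₁=-1.125, f₂=0, f₃=3.375, f₄=9.
(h/3)·[f₀ + 4f₁ + 2f₂ + 4f₃ + f₄] = 0.25·(18) = 4.5.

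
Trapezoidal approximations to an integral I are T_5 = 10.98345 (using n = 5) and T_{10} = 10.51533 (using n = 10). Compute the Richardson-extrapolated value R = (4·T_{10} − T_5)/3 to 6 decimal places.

R = (4·T_{10} − T_5) / 3 = (4·10.51533 − 10.98345)/3 = (31.07787)/3 = 10.359290.

10.359290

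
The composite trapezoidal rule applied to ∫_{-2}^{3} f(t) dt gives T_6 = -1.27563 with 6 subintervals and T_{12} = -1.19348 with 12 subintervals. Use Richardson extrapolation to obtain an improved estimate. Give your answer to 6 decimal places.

-1.166097

R = (4·T_{12} − T_6) / 3 = (4·(-1.19348) − (-1.27563))/3 = (-3.49829)/3 = -1.166097.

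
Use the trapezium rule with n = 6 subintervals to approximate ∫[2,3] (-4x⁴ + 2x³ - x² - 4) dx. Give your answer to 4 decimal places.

h = (3 − 2)/6 = 0.166667.
Nodes x₀,…,x₆ = 2, 2.166667, 2.333333, 2.5, 2.666667, 2.833333, 3.
f(x) = -4x⁴ + 2x³ - x² - 4: f₀=-56, f₁=-76.503086, f₂=-102.604938, f₃=-135.25, f₄=-175.456790, f₅=-224.317901, f₆=-283.
(h/2)·[f₀ + 2f₁ + 2f₂ + 2f₃ + 2f₄ + 2f₅ + f₆] = 0.083333·(-1767.265432) = -147.2721.

-147.2721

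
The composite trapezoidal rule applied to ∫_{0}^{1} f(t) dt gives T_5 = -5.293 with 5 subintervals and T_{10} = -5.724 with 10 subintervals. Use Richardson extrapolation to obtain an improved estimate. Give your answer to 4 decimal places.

-5.8677

R = (4·T_{10} − T_5) / 3 = (4·(-5.724) − (-5.293))/3 = (-17.603)/3 = -5.8677.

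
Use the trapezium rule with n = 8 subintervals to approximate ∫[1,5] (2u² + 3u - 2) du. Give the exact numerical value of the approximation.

111

h = (5 − 1)/8 = 0.5.
Nodes u₀,…,u₈ = 1, 1.5, 2, 2.5, 3, 3.5, 4, 4.5, 5.
f(u) = 2u² + 3u - 2: f₀=3, f₁=7, f₂=12, f₃=18, f₄=25, f₅=33, f₆=42, f₇=52, f₈=63.
(h/2)·[f₀ + 2f₁ + 2f₂ + 2f₃ + 2f₄ + 2f₅ + 2f₆ + 2f₇ + f₈] = 0.25·(444) = 111.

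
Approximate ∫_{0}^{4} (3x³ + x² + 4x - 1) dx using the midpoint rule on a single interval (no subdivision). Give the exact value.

140

M = (b−a)·f(2) = 4·(35) = 140.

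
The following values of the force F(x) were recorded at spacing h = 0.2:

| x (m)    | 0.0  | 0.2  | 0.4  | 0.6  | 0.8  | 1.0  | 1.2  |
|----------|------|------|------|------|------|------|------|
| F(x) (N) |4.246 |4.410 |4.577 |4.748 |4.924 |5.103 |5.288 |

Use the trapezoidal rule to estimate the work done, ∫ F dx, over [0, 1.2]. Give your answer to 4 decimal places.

h = 0.2, n = 6.
(h/2)·[y₀ + 2y₁ + 2y₂ + 2y₃ + 2y₄ + 2y₅ + y₆] = 0.1·(57.058) = 5.7058.

5.7058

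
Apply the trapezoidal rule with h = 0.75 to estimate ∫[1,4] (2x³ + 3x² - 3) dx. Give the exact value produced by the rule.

186.5625

h = (4 − 1)/4 = 0.75.
Nodes x₀,…,x₄ = 1, 1.75, 2.5, 3.25, 4.
f(x) = 2x³ + 3x² - 3: f₀=2, f₁=16.90625, f₂=47, f₃=97.34375, f₄=173.
(h/2)·[f₀ + 2f₁ + 2f₂ + 2f₃ + f₄] = 0.375·(497.5) = 186.5625.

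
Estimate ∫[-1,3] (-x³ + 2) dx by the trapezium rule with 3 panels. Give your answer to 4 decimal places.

h = (3 − (-1))/3 = 1.333333.
Nodes x₀,…,x₃ = -1, 0.333333, 1.666667, 3.
f(x) = -x³ + 2: f₀=3, f₁=1.962963, f₂=-2.629630, f₃=-25.
(h/2)·[f₀ + 2f₁ + 2f₂ + f₃] = 0.666667·(-23.333333) = -15.5556.

-15.5556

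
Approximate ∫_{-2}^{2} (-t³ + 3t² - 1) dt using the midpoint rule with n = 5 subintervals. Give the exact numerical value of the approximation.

11.36

h = (2 − (-2))/5 = 0.8.
Midpoints m₁,…,m₅ = -1.6, -0.8, 0, 0.8, 1.6.
f(m₁)=10.776, f(m₂)=1.432, f(m₃)=-1, f(m₄)=0.408, f(m₅)=2.584.
h·[f(m₁) + f(m₂) + f(m₃) + f(m₄) + f(m₅)] = 0.8·(14.2) = 11.36.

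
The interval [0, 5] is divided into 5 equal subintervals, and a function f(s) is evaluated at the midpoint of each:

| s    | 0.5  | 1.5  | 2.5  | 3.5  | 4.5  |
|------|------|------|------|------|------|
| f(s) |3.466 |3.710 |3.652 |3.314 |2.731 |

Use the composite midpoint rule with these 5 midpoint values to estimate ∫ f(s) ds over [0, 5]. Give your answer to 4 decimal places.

16.8730

h = 1, n = 5.
h·[y(m₁) + y(m₂) + y(m₃) + y(m₄) + y(m₅)] = 1·(16.873) = 16.8730.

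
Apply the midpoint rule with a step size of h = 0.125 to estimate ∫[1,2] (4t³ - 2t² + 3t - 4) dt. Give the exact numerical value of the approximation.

h = (2 − 1)/8 = 0.125.
Midpoints m₁,…,m₈ = 1.0625, 1.1875, 1.3125, 1.4375, 1.5625, 1.6875, 1.8125, 1.9375.
f(m₁)=1.7275390625, f(m₂)=3.4404296875, f(m₃)=5.5361328125, f(m₄)=8.0615234375, f(m₅)=11.0634765625, f(m₆)=14.5888671875, f(m₇)=18.6845703125, f(m₈)=23.3974609375.
h·[f(m₁) + f(m₂) + f(m₃) + f(m₄) + f(m₅) + f(m₆) + f(m₇) + f(m₈)] = 0.125·(86.5) = 10.8125.

10.8125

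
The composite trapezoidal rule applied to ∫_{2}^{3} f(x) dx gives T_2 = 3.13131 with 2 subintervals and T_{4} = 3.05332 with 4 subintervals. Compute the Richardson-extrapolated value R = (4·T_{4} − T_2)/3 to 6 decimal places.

3.027323

R = (4·T_{4} − T_2) / 3 = (4·3.05332 − 3.13131)/3 = (9.08197)/3 = 3.027323.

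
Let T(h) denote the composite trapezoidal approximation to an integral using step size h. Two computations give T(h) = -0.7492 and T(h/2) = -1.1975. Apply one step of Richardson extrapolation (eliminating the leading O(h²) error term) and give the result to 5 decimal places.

R = (4·T(h/2) − T(h)) / 3 = (4·(-1.1975) − (-0.7492))/3 = (-4.0408)/3 = -1.34693.

-1.34693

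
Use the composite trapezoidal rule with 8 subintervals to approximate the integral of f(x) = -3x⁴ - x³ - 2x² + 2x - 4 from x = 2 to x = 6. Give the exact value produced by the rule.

h = (6 − 2)/8 = 0.5.
Nodes x₀,…,x₈ = 2, 2.5, 3, 3.5, 4, 4.5, 5, 5.5, 6.
f(x) = -3x⁴ - x³ - 2x² + 2x - 4: f₀=-64, f₁=-144.3125, f₂=-286, f₃=-514.5625, f₄=-860, f₅=-1356.8125, f₆=-2044, f₇=-2965.0625, f₈=-4168.
(h/2)·[f₀ + 2f₁ + 2f₂ + 2f₃ + 2f₄ + 2f₅ + 2f₆ + 2f₇ + f₈] = 0.25·(-20573.5) = -5143.375.

-5143.375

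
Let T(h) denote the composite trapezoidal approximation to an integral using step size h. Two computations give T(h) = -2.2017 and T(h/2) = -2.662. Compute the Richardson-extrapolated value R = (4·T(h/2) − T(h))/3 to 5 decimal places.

-2.81543

R = (4·T(h/2) − T(h)) / 3 = (4·(-2.662) − (-2.2017))/3 = (-8.4463)/3 = -2.81543.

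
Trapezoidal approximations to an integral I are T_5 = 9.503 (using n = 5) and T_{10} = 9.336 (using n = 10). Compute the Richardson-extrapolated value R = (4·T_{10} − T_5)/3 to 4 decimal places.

9.2803

R = (4·T_{10} − T_5) / 3 = (4·9.336 − 9.503)/3 = (27.841)/3 = 9.2803.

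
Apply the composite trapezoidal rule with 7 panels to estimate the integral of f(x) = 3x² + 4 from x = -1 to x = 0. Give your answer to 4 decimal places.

5.0102

h = (0 − (-1))/7 = 0.142857.
Nodes x₀,…,x₇ = -1, -0.857143, -0.714286, -0.571429, -0.428571, -0.285714, -0.142857, 0.
f(x) = 3x² + 4: f₀=7, f₁=6.204082, f₂=5.530612, f₃=4.979592, f₄=4.551020, f₅=4.244898, f₆=4.061224, f₇=4.
(h/2)·[f₀ + 2f₁ + 2f₂ + 2f₃ + 2f₄ + 2f₅ + 2f₆ + f₇] = 0.071429·(70.142857) = 5.0102.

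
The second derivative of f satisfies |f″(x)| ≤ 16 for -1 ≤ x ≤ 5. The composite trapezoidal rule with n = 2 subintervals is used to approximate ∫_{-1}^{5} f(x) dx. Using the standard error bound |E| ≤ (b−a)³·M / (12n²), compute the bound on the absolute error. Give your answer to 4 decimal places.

72.0000

|E| ≤ (6)³·16 / (12·2²) = 3456/48 = 72.0000.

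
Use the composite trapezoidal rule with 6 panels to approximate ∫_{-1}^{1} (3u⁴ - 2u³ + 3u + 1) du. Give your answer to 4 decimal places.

3.4198

h = (1 − (-1))/6 = 0.333333.
Nodes u₀,…,u₆ = -1, -0.666667, -0.333333, 0, 0.333333, 0.666667, 1.
f(u) = 3u⁴ - 2u³ + 3u + 1: f₀=3, f₁=0.185185, f₂=0.111111, f₃=1, f₄=1.962963, f₅=3, f₆=5.
(h/2)·[f₀ + 2f₁ + 2f₂ + 2f₃ + 2f₄ + 2f₅ + f₆] = 0.166667·(20.518519) = 3.4198.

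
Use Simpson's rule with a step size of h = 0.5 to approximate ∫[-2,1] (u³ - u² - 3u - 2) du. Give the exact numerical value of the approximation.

h = (1 − (-2))/6 = 0.5.
Nodes u₀,…,u₆ = -2, -1.5, -1, -0.5, 0, 0.5, 1.
f(u) = u³ - u² - 3u - 2: f₀=-8, f₁=-3.125, f₂=-1, f₃=-0.875, f₄=-2, f₅=-3.625, f₆=-5.
(h/3)·[f₀ + 4f₁ + 2f₂ + 4f₃ + 2f₄ + 4f₅ + f₆] = 0.166667·(-49.5) = -8.25.

-8.25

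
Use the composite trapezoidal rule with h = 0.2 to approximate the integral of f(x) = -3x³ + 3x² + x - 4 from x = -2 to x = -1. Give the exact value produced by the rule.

12.86

h = (-1 − (-2))/5 = 0.2.
Nodes x₀,…,x₅ = -2, -1.8, -1.6, -1.4, -1.2, -1.
f(x) = -3x³ + 3x² + x - 4: f₀=30, f₁=21.416, f₂=14.368, f₃=8.712, f₄=4.304, f₅=1.
(h/2)·[f₀ + 2f₁ + 2f₂ + 2f₃ + 2f₄ + f₅] = 0.1·(128.6) = 12.86.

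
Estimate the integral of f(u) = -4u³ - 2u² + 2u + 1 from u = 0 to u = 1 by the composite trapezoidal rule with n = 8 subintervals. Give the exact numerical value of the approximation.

0.3125

h = (1 − 0)/8 = 0.125.
Nodes u₀,…,u₈ = 0, 0.125, 0.25, 0.375, 0.5, 0.625, 0.75, 0.875, 1.
f(u) = -4u³ - 2u² + 2u + 1: f₀=1, f₁=1.2109375, f₂=1.3125, f₃=1.2578125, f₄=1, f₅=0.4921875, f₆=-0.3125, f₇=-1.4609375, f₈=-3.
(h/2)·[f₀ + 2f₁ + 2f₂ + 2f₃ + 2f₄ + 2f₅ + 2f₆ + 2f₇ + f₈] = 0.0625·(5) = 0.3125.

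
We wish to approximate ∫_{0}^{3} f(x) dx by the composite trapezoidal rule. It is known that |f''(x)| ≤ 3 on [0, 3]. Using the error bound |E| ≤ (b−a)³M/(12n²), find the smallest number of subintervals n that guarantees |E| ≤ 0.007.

32

Need 81/(12n²) ≤ 0.007.
n² ≥ 81/(12·0.007) = 964.286 ⇒ n ≥ 31.0530, so the smallest n is 32.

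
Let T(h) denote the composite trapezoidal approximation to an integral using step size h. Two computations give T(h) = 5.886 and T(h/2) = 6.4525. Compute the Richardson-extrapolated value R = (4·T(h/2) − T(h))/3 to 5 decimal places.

R = (4·T(h/2) − T(h)) / 3 = (4·6.4525 − 5.886)/3 = (19.9240)/3 = 6.64133.

6.64133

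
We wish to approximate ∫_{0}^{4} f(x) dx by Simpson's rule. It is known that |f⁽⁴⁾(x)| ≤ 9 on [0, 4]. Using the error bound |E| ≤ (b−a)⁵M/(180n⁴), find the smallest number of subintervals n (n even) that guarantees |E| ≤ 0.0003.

Need 9216/(180n⁴) ≤ 0.0003.
n⁴ ≥ 9216/(180·0.0003) = 170667 ⇒ n ≥ 20.3253, so the smallest even n is 22. (n must be even for Simpson's rule.)

22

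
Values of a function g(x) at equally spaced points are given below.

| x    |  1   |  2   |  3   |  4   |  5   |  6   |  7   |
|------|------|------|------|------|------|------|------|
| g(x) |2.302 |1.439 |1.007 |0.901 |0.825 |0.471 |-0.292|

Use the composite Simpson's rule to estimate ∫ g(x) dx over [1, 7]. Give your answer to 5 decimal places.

5.63933

h = 1, n = 6.
(h/3)·[y₀ + 4y₁ + 2y₂ + 4y₃ + 2y₄ + 4y₅ + y₆] = 0.333333·(16.918) = 5.63933.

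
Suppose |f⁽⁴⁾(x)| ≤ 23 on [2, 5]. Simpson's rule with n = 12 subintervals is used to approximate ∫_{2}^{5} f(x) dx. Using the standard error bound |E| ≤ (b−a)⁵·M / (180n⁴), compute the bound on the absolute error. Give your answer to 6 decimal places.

|E| ≤ (3)⁵·23 / (180·12⁴) = 5589/3732480 = 0.001497.

0.001497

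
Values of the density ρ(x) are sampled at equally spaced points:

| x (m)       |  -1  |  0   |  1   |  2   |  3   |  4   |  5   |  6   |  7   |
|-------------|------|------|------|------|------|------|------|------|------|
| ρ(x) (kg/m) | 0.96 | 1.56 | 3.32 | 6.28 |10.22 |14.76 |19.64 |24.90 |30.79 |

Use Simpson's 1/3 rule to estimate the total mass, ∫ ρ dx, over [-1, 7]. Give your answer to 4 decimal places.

h = 1, n = 8.
(h/3)·[y₀ + 4y₁ + 2y₂ + 4y₃ + 2y₄ + 4y₅ + 2y₆ + 4y₇ + y₈] = 0.333333·(288.11) = 96.0367.

96.0367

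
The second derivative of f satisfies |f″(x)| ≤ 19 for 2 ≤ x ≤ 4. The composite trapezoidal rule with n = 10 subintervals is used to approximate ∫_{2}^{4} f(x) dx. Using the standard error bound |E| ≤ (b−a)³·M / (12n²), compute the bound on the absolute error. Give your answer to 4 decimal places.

0.1267

|E| ≤ (2)³·19 / (12·10²) = 152/1200 = 0.1267.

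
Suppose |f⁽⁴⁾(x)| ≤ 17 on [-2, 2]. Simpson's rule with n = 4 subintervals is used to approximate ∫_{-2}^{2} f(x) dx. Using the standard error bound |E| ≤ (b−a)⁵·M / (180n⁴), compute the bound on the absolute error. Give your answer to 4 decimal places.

0.3778

|E| ≤ (4)⁵·17 / (180·4⁴) = 17408/46080 = 0.3778.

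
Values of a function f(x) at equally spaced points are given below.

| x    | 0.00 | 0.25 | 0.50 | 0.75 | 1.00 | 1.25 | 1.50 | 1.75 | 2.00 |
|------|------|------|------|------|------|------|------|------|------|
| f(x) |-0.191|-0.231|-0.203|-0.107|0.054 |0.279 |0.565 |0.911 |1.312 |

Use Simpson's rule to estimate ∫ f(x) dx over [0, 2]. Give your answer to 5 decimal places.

h = 0.25, n = 8.
(h/3)·[y₀ + 4y₁ + 2y₂ + 4y₃ + 2y₄ + 4y₅ + 2y₆ + 4y₇ + y₈] = 0.083333·(5.361) = 0.44675.

0.44675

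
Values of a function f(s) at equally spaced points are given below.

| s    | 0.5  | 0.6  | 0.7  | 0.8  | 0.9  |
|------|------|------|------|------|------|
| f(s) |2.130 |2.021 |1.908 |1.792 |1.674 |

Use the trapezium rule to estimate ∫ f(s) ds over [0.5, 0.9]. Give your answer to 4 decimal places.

h = 0.1, n = 4.
(h/2)·[y₀ + 2y₁ + 2y₂ + 2y₃ + y₄] = 0.05·(15.246) = 0.7623.

0.7623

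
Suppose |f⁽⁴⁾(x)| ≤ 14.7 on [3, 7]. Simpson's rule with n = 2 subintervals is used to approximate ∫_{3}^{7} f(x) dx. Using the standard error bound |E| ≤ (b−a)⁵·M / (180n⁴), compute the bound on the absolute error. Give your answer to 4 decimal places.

5.2267

|E| ≤ (4)⁵·14.7 / (180·2⁴) = 15052.8/2880 = 5.2267.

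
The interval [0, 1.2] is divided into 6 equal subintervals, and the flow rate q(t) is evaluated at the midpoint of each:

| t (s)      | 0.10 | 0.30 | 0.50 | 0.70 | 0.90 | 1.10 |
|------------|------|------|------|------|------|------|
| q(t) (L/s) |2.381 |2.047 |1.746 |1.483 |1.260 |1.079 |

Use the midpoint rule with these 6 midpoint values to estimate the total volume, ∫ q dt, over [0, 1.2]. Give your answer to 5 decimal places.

h = 0.2, n = 6.
h·[y(m₁) + y(m₂) + y(m₃) + y(m₄) + y(m₅) + y(m₆)] = 0.2·(9.996) = 1.99920.

1.99920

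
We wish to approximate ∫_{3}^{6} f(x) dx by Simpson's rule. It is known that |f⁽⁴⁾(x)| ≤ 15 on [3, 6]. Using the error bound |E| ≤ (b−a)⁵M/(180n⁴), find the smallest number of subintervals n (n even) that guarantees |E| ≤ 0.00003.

30

Need 3645/(180n⁴) ≤ 0.00003.
n⁴ ≥ 3645/(180·0.00003) = 675000 ⇒ n ≥ 28.6633, so the smallest even n is 30. (n must be even for Simpson's rule.)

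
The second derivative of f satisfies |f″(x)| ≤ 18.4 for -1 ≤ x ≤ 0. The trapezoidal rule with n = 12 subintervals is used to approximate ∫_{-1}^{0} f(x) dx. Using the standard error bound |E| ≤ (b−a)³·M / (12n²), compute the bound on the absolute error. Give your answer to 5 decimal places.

|E| ≤ (1)³·18.4 / (12·12²) = 18.4/1728 = 0.01065.

0.01065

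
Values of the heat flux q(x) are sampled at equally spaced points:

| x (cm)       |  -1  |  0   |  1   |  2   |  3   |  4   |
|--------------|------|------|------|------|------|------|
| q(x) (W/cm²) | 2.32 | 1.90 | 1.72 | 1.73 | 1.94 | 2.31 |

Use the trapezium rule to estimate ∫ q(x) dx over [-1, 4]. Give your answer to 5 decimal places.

9.60500

h = 1, n = 5.
(h/2)·[y₀ + 2y₁ + 2y₂ + 2y₃ + 2y₄ + y₅] = 0.5·(19.21) = 9.60500.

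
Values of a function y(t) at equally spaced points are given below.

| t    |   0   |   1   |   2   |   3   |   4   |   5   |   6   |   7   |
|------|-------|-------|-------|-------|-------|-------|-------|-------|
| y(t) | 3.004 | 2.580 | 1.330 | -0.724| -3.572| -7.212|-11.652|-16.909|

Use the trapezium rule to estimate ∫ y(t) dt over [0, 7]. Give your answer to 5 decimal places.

-26.20250

h = 1, n = 7.
(h/2)·[y₀ + 2y₁ + 2y₂ + 2y₃ + 2y₄ + 2y₅ + 2y₆ + y₇] = 0.5·(-52.405) = -26.20250.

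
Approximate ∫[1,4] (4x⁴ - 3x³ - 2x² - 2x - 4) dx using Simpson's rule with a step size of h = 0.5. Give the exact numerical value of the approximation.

558.25

h = (4 − 1)/6 = 0.5.
Nodes x₀,…,x₆ = 1, 1.5, 2, 2.5, 3, 3.5, 4.
f(x) = 4x⁴ - 3x³ - 2x² - 2x - 4: f₀=-7, f₁=-1.375, f₂=24, f₃=87.875, f₄=215, f₅=436.125, f₆=788.
(h/3)·[f₀ + 4f₁ + 2f₂ + 4f₃ + 2f₄ + 4f₅ + f₆] = 0.166667·(3349.5) = 558.25.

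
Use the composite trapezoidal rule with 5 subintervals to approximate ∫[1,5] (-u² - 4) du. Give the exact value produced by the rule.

-57.76

h = (5 − 1)/5 = 0.8.
Nodes u₀,…,u₅ = 1, 1.8, 2.6, 3.4, 4.2, 5.
f(u) = -u² - 4: f₀=-5, f₁=-7.24, f₂=-10.76, f₃=-15.56, f₄=-21.64, f₅=-29.
(h/2)·[f₀ + 2f₁ + 2f₂ + 2f₃ + 2f₄ + f₅] = 0.4·(-144.4) = -57.76.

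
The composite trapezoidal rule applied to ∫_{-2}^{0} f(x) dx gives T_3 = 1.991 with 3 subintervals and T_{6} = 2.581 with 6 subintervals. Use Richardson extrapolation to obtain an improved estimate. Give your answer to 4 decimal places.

R = (4·T_{6} − T_3) / 3 = (4·2.581 − 1.991)/3 = (8.333)/3 = 2.7777.

2.7777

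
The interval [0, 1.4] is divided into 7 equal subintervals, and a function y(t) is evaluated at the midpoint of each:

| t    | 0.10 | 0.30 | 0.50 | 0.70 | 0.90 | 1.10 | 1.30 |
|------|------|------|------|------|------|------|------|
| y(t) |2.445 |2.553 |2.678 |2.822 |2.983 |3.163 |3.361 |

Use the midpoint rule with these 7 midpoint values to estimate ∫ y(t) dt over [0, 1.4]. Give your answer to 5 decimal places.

4.00100

h = 0.2, n = 7.
h·[y(m₁) + y(m₂) + y(m₃) + y(m₄) + y(m₅) + y(m₆) + y(m₇)] = 0.2·(20.005) = 4.00100.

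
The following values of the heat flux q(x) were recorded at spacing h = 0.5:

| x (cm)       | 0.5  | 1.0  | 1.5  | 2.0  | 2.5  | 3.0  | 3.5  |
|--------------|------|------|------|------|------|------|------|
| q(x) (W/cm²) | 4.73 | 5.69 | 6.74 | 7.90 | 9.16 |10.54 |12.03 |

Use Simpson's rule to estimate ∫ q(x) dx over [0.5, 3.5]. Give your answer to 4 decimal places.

24.1800

h = 0.5, n = 6.
(h/3)·[y₀ + 4y₁ + 2y₂ + 4y₃ + 2y₄ + 4y₅ + y₆] = 0.166667·(145.08) = 24.1800.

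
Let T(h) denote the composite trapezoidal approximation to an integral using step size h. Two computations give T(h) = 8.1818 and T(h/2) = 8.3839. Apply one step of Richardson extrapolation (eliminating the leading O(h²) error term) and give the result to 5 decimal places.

R = (4·T(h/2) − T(h)) / 3 = (4·8.3839 − 8.1818)/3 = (25.3538)/3 = 8.45127.

8.45127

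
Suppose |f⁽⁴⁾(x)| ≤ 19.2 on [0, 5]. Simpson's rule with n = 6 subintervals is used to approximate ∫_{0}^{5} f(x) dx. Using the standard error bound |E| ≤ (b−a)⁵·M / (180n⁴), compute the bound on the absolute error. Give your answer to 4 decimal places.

0.2572

|E| ≤ (5)⁵·19.2 / (180·6⁴) = 60000/233280 = 0.2572.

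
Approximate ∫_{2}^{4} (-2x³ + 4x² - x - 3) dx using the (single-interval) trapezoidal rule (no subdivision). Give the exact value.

T = (b−a)/2 · [f(2) + f(4)] = 1·[(-5) + (-71)] = -76.

-76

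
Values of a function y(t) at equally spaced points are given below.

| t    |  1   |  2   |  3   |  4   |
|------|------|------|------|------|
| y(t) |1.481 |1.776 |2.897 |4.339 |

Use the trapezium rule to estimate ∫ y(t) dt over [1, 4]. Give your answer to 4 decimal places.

7.5830

h = 1, n = 3.
(h/2)·[y₀ + 2y₁ + 2y₂ + y₃] = 0.5·(15.166) = 7.5830.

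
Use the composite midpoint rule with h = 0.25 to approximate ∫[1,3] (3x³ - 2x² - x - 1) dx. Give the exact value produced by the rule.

h = (3 − 1)/8 = 0.25.
Midpoints m₁,…,m₈ = 1.125, 1.375, 1.625, 1.875, 2.125, 2.375, 2.625, 2.875.
f(m₁)=-0.384765625, f(m₂)=1.642578125, f(m₃)=4.966796875, f(m₄)=9.869140625, f(m₅)=16.630859375, f(m₆)=25.533203125, f(m₇)=36.857421875, f(m₈)=50.884765625.
h·[f(m₁) + f(m₂) + f(m₃) + f(m₄) + f(m₅) + f(m₆) + f(m₇) + f(m₈)] = 0.25·(146) = 36.5.

36.5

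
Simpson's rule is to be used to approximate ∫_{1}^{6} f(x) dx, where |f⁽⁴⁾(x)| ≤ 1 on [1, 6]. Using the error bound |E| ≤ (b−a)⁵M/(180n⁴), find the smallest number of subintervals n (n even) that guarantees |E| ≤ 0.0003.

16

Need 3125/(180n⁴) ≤ 0.0003.
n⁴ ≥ 3125/(180·0.0003) = 57870.4 ⇒ n ≥ 15.5101, so the smallest even n is 16. (n must be even for Simpson's rule.)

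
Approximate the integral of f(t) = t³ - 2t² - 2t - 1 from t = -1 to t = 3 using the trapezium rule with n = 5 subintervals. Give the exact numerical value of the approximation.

-10.24

h = (3 − (-1))/5 = 0.8.
Nodes t₀,…,t₅ = -1, -0.2, 0.6, 1.4, 2.2, 3.
f(t) = t³ - 2t² - 2t - 1: f₀=-2, f₁=-0.688, f₂=-2.704, f₃=-4.976, f₄=-4.432, f₅=2.
(h/2)·[f₀ + 2f₁ + 2f₂ + 2f₃ + 2f₄ + f₅] = 0.4·(-25.6) = -10.24.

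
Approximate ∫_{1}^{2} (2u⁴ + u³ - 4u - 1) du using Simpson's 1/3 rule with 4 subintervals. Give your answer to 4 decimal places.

h = (2 − 1)/4 = 0.25.
Nodes u₀,…,u₄ = 1, 1.25, 1.5, 1.75, 2.
f(u) = 2u⁴ + u³ - 4u - 1: f₀=-2, f₁=0.8359375, f₂=6.5, f₃=16.1171875, f₄=31.
(h/3)·[f₀ + 4f₁ + 2f₂ + 4f₃ + f₄] = 0.083333·(109.8125) = 9.1510.

9.1510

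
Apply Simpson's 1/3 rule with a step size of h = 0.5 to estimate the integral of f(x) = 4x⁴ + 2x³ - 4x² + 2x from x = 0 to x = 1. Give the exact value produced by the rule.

1

h = (1 − 0)/2 = 0.5.
Nodes x₀,…,x₂ = 0, 0.5, 1.
f(x) = 4x⁴ + 2x³ - 4x² + 2x: f₀=0, f₁=0.5, f₂=4.
(h/3)·[f₀ + 4f₁ + f₂] = 0.166667·(6) = 1.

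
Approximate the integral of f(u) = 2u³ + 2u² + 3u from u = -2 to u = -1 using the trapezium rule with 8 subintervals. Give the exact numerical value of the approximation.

h = (-1 − (-2))/8 = 0.125.
Nodes u₀,…,u₈ = -2, -1.875, -1.75, -1.625, -1.5, -1.375, -1.25, -1.125, -1.
f(u) = 2u³ + 2u² + 3u: f₀=-14, f₁=-11.77734375, f₂=-9.84375, f₃=-8.17578125, f₄=-6.75, f₅=-5.54296875, f₆=-4.53125, f₇=-3.69140625, f₈=-3.
(h/2)·[f₀ + 2f₁ + 2f₂ + 2f₃ + 2f₄ + 2f₅ + 2f₆ + 2f₇ + f₈] = 0.0625·(-117.625) = -7.3515625.

-7.3515625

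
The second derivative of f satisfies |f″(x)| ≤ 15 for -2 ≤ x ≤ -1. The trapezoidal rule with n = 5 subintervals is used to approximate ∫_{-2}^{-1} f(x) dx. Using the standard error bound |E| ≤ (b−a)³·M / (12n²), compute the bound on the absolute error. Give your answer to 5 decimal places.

0.05000

|E| ≤ (1)³·15 / (12·5²) = 15/300 = 0.05000.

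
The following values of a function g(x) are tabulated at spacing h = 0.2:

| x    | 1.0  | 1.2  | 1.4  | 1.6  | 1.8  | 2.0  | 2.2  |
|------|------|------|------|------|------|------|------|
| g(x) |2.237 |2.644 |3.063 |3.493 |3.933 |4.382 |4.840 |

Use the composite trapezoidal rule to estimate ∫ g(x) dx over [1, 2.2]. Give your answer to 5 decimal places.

h = 0.2, n = 6.
(h/2)·[y₀ + 2y₁ + 2y₂ + 2y₃ + 2y₄ + 2y₅ + y₆] = 0.1·(42.107) = 4.21070.

4.21070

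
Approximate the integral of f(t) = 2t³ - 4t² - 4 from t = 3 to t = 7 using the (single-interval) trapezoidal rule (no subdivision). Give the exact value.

T = (b−a)/2 · [f(3) + f(7)] = 2·[14 + 486] = 1000.

1000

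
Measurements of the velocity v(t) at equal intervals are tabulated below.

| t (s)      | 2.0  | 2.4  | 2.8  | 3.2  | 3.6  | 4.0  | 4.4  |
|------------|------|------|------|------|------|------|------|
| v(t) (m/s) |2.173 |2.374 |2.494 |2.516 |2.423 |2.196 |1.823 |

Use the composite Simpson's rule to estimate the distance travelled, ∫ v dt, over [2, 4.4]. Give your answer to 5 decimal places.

h = 0.4, n = 6.
(h/3)·[y₀ + 4y₁ + 2y₂ + 4y₃ + 2y₄ + 4y₅ + y₆] = 0.133333·(42.174) = 5.62320.

5.62320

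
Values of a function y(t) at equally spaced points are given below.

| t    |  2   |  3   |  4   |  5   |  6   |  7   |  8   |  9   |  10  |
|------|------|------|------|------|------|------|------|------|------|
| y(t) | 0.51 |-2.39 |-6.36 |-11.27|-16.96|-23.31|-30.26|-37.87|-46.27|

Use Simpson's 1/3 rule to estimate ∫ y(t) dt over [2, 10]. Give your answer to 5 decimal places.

h = 1, n = 8.
(h/3)·[y₀ + 4y₁ + 2y₂ + 4y₃ + 2y₄ + 4y₅ + 2y₆ + 4y₇ + y₈] = 0.333333·(-452.28) = -150.76000.

-150.76000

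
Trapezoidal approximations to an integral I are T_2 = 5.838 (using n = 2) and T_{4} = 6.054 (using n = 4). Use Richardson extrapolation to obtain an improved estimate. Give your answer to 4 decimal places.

6.1260

R = (4·T_{4} − T_2) / 3 = (4·6.054 − 5.838)/3 = (18.378)/3 = 6.1260.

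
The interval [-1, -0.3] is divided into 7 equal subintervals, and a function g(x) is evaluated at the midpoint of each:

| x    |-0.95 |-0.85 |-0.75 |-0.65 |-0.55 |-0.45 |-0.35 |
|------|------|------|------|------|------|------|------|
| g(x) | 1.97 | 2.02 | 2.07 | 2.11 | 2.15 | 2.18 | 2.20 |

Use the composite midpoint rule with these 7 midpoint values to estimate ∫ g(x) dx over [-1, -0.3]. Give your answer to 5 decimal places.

h = 0.1, n = 7.
h·[y(m₁) + y(m₂) + y(m₃) + y(m₄) + y(m₅) + y(m₆) + y(m₇)] = 0.1·(14.70) = 1.47000.

1.47000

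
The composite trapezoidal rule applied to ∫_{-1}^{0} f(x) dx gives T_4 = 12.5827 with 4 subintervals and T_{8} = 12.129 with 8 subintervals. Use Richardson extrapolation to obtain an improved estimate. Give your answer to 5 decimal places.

11.97777

R = (4·T_{8} − T_4) / 3 = (4·12.129 − 12.5827)/3 = (35.9333)/3 = 11.97777.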